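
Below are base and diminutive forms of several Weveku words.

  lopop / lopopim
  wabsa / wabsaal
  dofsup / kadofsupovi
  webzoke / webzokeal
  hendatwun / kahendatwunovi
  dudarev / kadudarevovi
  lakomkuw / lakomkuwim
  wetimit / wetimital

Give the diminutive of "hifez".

kahifezovi

lopop and dofsup both end in -p yet inflect differently (lopopim, kadofsupovi), so the final letter is not what conditions the rule; the first letter is.
"hifez" begins with h-. The one such stem in the data (hendatwun → kahendatwunovi) adds ka- … -ovi around the stem, so the same rule applies.
The other patterns: stems beginning with l- add -im; stems beginning with w- add -al.
So hifez → kahifezovi.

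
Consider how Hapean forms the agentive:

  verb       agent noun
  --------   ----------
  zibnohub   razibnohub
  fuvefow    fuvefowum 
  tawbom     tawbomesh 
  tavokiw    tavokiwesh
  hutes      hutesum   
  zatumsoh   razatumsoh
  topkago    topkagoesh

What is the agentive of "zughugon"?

razughugon

tavokiw and fuvefow both end in -w yet inflect differently (tavokiwesh, fuvefowum), so the final letter is not what conditions the rule; the first letter is.
"zughugon" begins with z-. The stems beginning with z- (zatumsoh → razatumsoh, zibnohub → razibnohub) add the prefix ra-.
The other patterns: stems beginning with t- add -esh; stems beginning with f- or h- add -um.
So zughugon → razughugon.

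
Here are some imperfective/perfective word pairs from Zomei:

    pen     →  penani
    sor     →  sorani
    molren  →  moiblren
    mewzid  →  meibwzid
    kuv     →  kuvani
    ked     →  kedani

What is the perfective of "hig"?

higani

molren and pen both end in -n yet inflect differently (moiblren, penani), so the final letter is not what conditions the rule; the number of vowels is.
"hig" has 1 vowel. The stems with 1 vowel (sor → sorani, pen → penani, kuv → kuvani) add -ani.
The other pattern: stems with 2 vowels insert -ib- after the first vowel.
So hig → higani.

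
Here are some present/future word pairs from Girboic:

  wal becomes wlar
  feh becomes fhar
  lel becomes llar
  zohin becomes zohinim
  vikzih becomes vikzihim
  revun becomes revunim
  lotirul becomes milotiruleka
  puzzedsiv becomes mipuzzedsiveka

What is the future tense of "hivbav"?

feh and vikzih both end in -h yet inflect differently (fhar, vikzihim), so the final letter is not what conditions the rule; the number of vowels is.
"hivbav" has 2 vowels. The stems with 2 vowels (zohin → zohinim, vikzih → vikzihim, revun → revunim) add -im.
So hivbav → hivbavim.

hivbavim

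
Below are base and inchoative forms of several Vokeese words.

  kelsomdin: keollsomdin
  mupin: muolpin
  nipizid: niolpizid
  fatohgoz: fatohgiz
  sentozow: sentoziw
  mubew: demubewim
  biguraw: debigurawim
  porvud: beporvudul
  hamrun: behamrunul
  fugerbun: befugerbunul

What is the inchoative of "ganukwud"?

beganukwudul

sentozow and mubew both end in -w yet inflect differently (sentoziw, demubewim), so the final letter is not what conditions the rule; the last vowel is.
"ganukwud" has last vowel 'u'. The stems whose last vowel is 'u' (porvud → beporvudul, hamrun → behamrunul, fugerbun → befugerbunul) add be- … -ul around the stem.
The other patterns: stems whose last vowel is 'i' insert -ol- after the first vowel; stems whose last vowel is 'o' change the last vowel to 'i'; stems whose last vowel is 'a' or 'e' add de- … -im around the stem.
So ganukwud → beganukwudul.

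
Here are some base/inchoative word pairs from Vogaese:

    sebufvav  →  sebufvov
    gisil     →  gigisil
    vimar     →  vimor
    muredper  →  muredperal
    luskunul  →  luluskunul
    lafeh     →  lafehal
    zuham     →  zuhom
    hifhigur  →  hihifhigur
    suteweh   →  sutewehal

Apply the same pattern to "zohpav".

zohpov

hifhigur and vimar both end in -r yet inflect differently (hihifhigur, vimor), so the final letter is not what conditions the rule; the last vowel is.
"zohpav" has last vowel 'a'. The stems whose last vowel is 'a' (vimar → vimor, sebufvav → sebufvov, zuham → zuhom) change the last vowel to 'o'.
So zohpav → zohpov.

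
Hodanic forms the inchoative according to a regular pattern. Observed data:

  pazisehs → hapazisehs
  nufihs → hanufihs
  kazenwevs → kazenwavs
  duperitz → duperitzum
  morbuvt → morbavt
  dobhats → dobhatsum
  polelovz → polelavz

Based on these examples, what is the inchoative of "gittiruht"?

hagittiruht

dobhats and kazenwevs both end in -s yet inflect differently (dobhatsum, kazenwavs), so the final letter is not what conditions the rule; the second-to-last letter is.
"gittiruht" has second-to-last letter 'h'. The stems whose second-to-last letter is 'h' (nufihs → hanufihs, pazisehs → hapazisehs) add the prefix ha-.
The other patterns: stems whose second-to-last letter is 't' add -um; stems whose second-to-last letter is 'v' change the last vowel to 'a'.
So gittiruht → hagittiruht.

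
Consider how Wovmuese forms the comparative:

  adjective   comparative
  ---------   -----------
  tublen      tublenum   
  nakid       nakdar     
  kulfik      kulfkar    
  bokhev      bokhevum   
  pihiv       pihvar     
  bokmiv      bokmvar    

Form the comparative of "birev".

birevum

pihiv and bokhev both end in -v yet inflect differently (pihvar, bokhevum), so the final letter is not what conditions the rule; the last vowel is.
"birev" has last vowel 'e'. The stems whose last vowel is 'e' (bokhev → bokhevum, tublen → tublenum) add -um.
The other pattern: stems whose last vowel is 'i' delete the last vowel and add -ar.
So birev → birevum.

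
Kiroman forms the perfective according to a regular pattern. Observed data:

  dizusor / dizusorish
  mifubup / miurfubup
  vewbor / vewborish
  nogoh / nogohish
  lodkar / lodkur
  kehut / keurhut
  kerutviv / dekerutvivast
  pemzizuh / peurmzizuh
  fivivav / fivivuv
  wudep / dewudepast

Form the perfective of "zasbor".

lodkar and dizusor both end in -r yet inflect differently (lodkur, dizusorish), so the final letter is not what conditions the rule; the last vowel is.
"zasbor" has last vowel 'o'. The stems whose last vowel is 'o' (dizusor → dizusorish, vewbor → vewborish, nogoh → nogohish) add -ish.
So zasbor → zasborish.

zasborish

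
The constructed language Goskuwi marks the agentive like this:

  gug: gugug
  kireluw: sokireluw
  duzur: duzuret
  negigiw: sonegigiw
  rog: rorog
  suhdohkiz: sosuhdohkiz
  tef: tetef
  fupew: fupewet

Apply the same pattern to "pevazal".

sopevazal

"pevazal" has 3 vowels. The stems with 3 vowels (kireluw → sokireluw, suhdohkiz → sosuhdohkiz, negigiw → sonegigiw) add the prefix so-.
So pevazal → sopevazal.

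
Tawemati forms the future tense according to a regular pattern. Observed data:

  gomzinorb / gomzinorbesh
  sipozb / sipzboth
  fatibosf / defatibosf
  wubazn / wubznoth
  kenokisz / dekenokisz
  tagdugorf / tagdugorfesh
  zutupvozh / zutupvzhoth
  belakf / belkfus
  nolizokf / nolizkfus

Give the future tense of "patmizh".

belakf and fatibosf both end in -f yet inflect differently (belkfus, defatibosf), so the final letter is not what conditions the rule; the second-to-last letter is.
"patmizh" has second-to-last letter 'z'. The stems whose second-to-last letter is 'z' (zutupvozh → zutupvzhoth, wubazn → wubznoth, sipozb → sipzboth) delete the last vowel and add -oth.
The other patterns: stems whose second-to-last letter is 'k' delete the last vowel and add -us; stems whose second-to-last letter is 's' add the prefix de-; stems whose second-to-last letter is 'r' add -esh.
So patmizh → patmzhoth.

patmzhoth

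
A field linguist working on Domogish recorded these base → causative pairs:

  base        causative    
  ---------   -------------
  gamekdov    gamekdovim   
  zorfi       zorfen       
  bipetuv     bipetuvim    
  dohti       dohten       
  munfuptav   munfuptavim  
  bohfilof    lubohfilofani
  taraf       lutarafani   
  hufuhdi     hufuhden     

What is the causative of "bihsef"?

lubihsefani

"bihsef" ends in -f. The stems ending in -f (bohfilof → lubohfilofani, taraf → lutarafani) add lu- … -ani around the stem.
So bihsef → lubihsefani.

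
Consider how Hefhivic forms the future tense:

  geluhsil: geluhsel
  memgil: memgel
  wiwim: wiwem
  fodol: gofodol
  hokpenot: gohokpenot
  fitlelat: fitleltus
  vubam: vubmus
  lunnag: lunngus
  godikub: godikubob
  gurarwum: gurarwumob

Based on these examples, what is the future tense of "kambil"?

"kambil" has last vowel 'i'. The stems whose last vowel is 'i' (geluhsil → geluhsel, memgil → memgel, wiwim → wiwem) change the last vowel to 'e'.
The other patterns: stems whose last vowel is 'o' add the prefix go-; stems whose last vowel is 'a' delete the last vowel and add -us; stems whose last vowel is 'u' add -ob.
So kambil → kambel.

kambel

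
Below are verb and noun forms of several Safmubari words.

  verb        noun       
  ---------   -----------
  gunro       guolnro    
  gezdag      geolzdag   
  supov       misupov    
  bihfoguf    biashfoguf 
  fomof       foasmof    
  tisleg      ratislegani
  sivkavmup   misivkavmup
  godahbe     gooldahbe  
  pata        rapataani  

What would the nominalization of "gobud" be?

gezdag and tisleg both end in -g yet inflect differently (geolzdag, ratislegani), so the final letter is not what conditions the rule; the first letter is.
"gobud" begins with g-. The stems beginning with g- (godahbe → gooldahbe, gunro → guolnro, gezdag → geolzdag) insert -ol- after the first vowel.
The other patterns: stems beginning with s- add the prefix mi-; stems beginning with b- or f- insert -as- after the first vowel; stems beginning with p- or t- add ra- … -ani around the stem.
So gobud → goolbud.

goolbud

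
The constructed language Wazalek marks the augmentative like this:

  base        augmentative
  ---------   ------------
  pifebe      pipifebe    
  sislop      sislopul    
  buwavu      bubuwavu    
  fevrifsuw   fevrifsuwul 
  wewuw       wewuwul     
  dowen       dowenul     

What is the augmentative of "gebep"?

"gebep" ends in a consonant. The stems ending in a consonant (wewuw → wewuwul, sislop → sislopul, dowen → dowenul) add -ul.
The other pattern: stems ending in a vowel repeat the first consonant+vowel as a prefix.
So gebep → gebepul.

gebepul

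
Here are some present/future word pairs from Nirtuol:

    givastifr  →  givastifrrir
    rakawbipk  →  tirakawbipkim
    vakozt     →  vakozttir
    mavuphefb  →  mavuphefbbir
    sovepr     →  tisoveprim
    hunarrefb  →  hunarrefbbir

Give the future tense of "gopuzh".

gopuzhhir

"gopuzh" has second-to-last letter 'z'. The one such stem in the data (vakozt → vakozttir) doubles the final consonant and adds -ir (as do givastifr, mavuphefb), so the same rule applies.
The other pattern: stems whose second-to-last letter is 'p' add ti- … -im around the stem.
So gopuzh → gopuzhhir.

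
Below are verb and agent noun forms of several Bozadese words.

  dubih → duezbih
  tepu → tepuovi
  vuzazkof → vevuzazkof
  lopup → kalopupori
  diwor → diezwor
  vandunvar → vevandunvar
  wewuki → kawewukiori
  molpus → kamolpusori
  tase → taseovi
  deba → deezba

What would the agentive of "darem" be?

vandunvar and diwor both end in -r yet inflect differently (vevandunvar, diezwor), so the final letter is not what conditions the rule; the first letter is.
"darem" begins with d-. The stems beginning with d- (deba → deezba, dubih → duezbih, diwor → diezwor) insert -ez- after the first vowel.
The other patterns: stems beginning with v- add the prefix ve-; stems beginning with t- add -ovi; stems beginning with l-, m- or w- add ka- … -ori around the stem.
So darem → daezrem.

daezrem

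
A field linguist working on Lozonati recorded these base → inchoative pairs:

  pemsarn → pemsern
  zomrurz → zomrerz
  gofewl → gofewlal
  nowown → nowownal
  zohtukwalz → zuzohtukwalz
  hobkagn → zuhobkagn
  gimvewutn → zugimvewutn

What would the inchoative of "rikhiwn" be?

pemsarn and nowown both end in -n yet inflect differently (pemsern, nowownal), so the final letter is not what conditions the rule; the second-to-last letter is.
"rikhiwn" has second-to-last letter 'w'. The stems whose second-to-last letter is 'w' (gofewl → gofewlal, nowown → nowownal) add -al.
The other patterns: stems whose second-to-last letter is 'r' change the last vowel to 'e'; stems whose second-to-last letter is 'g', 'l' or 't' add the prefix zu-.
So rikhiwn → rikhiwnal.

rikhiwnal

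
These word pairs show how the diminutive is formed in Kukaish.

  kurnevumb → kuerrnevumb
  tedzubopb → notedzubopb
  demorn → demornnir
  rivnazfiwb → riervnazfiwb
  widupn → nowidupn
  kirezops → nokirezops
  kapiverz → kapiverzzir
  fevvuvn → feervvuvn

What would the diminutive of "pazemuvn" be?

paerzemuvn

demorn and widupn both end in -n yet inflect differently (demornnir, nowidupn), so the final letter is not what conditions the rule; the second-to-last letter is.
"pazemuvn" has second-to-last letter 'v'. The one such stem in the data (fevvuvn → feervvuvn) inserts -er- after the first vowel (as do kurnevumb, rivnazfiwb), so the same rule applies.
The other patterns: stems whose second-to-last letter is 'r' double the final consonant and add -ir; stems whose second-to-last letter is 'p' add the prefix no-.
So pazemuvn → paerzemuvn.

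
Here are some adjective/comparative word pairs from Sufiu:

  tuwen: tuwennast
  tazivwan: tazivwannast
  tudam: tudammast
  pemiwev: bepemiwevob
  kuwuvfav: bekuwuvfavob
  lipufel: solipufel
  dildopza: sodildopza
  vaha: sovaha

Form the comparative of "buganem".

tuwen and pemiwev both have last vowel 'e' yet inflect differently (tuwennast, bepemiwevob), so the last vowel is not what conditions the rule; the final letter is.
"buganem" ends in -m. The one such stem in the data (tudam → tudammast) doubles the final consonant and adds -ast (as do tuwen, tazivwan), so the same rule applies.
The other patterns: stems ending in -v add be- … -ob around the stem; stems ending in -a or -l add the prefix so-.
So buganem → buganemmast.

buganemmast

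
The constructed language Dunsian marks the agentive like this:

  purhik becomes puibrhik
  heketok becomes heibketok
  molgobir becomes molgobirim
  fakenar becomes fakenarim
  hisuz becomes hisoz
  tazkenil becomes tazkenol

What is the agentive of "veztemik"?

purhik and molgobir both have last vowel 'i' yet inflect differently (puibrhik, molgobirim), so the last vowel is not what conditions the rule; the final letter is.
"veztemik" ends in -k. The stems ending in -k (purhik → puibrhik, heketok → heibketok) insert -ib- after the first vowel.
So veztemik → veibztemik.

veibztemik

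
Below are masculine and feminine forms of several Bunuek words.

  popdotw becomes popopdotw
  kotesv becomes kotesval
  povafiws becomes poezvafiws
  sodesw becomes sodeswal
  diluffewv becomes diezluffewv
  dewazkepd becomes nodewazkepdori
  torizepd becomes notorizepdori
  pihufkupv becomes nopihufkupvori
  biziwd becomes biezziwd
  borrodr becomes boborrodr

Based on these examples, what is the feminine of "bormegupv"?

nobormegupvori

pihufkupv and kotesv both end in -v yet inflect differently (nopihufkupvori, kotesval), so the final letter is not what conditions the rule; the second-to-last letter is.
"bormegupv" has second-to-last letter 'p'. The stems whose second-to-last letter is 'p' (dewazkepd → nodewazkepdori, pihufkupv → nopihufkupvori, torizepd → notorizepdori) add no- … -ori around the stem.
The other patterns: stems whose second-to-last letter is 's' add -al; stems whose second-to-last letter is 'w' insert -ez- after the first vowel; stems whose second-to-last letter is 'd' or 't' repeat the first consonant+vowel as a prefix.
So bormegupv → nobormegupvori.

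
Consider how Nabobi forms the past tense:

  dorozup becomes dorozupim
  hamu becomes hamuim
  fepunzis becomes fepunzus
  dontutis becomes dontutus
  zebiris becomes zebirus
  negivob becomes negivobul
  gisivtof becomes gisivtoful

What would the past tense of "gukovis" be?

gukovus

dorozup and dontutis both begin with d- yet inflect differently (dorozupim, dontutus), so the first letter is not what conditions the rule; the final letter is.
"gukovis" ends in -s. The stems ending in -s (fepunzis → fepunzus, dontutis → dontutus, zebiris → zebirus) change the last vowel to 'u'.
The other patterns: stems ending in -p or -u add -im; stems ending in -b or -f add -ul.
So gukovis → gukovus.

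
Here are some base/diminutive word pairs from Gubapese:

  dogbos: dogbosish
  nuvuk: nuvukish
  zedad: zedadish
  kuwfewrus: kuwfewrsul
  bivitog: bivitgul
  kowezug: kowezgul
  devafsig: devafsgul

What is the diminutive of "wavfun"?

kuwfewrus and dogbos both end in -s yet inflect differently (kuwfewrsul, dogbosish), so the final letter is not what conditions the rule; the number of vowels is.
"wavfun" has 2 vowels. The stems with 2 vowels (nuvuk → nuvukish, zedad → zedadish, dogbos → dogbosish) add -ish.
The other pattern: stems with 3 vowels delete the last vowel and add -ul.
So wavfun → wavfunish.

wavfunish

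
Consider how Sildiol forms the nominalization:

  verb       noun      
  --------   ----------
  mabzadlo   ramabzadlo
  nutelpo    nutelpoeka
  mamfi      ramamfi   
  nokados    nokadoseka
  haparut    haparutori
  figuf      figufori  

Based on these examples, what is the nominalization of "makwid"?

ramakwid

nutelpo and mabzadlo both end in -o yet inflect differently (nutelpoeka, ramabzadlo), so the final letter is not what conditions the rule; the first letter is.
"makwid" begins with m-. The stems beginning with m- (mabzadlo → ramabzadlo, mamfi → ramamfi) add the prefix ra-.
So makwid → ramakwid.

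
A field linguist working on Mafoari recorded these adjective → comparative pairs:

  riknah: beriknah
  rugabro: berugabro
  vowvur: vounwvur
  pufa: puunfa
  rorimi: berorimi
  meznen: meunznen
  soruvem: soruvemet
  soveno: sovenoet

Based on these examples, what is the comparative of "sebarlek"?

sebarleket

soveno and rugabro both end in -o yet inflect differently (sovenoet, berugabro), so the final letter is not what conditions the rule; the first letter is.
"sebarlek" begins with s-. The stems beginning with s- (soruvem → soruvemet, soveno → sovenoet) add -et.
The other patterns: stems beginning with r- add the prefix be-; stems beginning with m-, p- or v- insert -un- after the first vowel.
So sebarlek → sebarleket.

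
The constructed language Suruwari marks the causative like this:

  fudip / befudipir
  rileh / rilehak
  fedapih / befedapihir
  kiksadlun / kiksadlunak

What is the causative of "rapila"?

"rapila" begins with r-. The one such stem in the data (rileh → rilehak) adds -ak, so the same rule applies.
The other pattern: stems beginning with f- add be- … -ir around the stem.
So rapila → rapilaak.

rapilaak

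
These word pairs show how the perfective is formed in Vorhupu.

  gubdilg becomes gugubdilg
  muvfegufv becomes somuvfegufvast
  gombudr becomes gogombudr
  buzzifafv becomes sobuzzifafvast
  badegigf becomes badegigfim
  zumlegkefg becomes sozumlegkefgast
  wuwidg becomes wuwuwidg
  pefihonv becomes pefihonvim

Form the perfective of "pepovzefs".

sopepovzefsast

"pepovzefs" has second-to-last letter 'f'. The stems whose second-to-last letter is 'f' (muvfegufv → somuvfegufvast, buzzifafv → sobuzzifafvast, zumlegkefg → sozumlegkefgast) add so- … -ast around the stem.
The other patterns: stems whose second-to-last letter is 'g' or 'n' add -im; stems whose second-to-last letter is 'd' or 'l' repeat the first consonant+vowel as a prefix.
So pepovzefs → sopepovzefsast.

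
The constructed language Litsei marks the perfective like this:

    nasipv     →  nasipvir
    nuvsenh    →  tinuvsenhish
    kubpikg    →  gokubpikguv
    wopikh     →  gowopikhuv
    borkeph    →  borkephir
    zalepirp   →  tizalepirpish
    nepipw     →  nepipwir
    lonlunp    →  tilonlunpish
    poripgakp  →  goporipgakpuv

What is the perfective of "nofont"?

tinofontish

wopikh and borkeph both end in -h yet inflect differently (gowopikhuv, borkephir), so the final letter is not what conditions the rule; the second-to-last letter is.
"nofont" has second-to-last letter 'n'. The stems whose second-to-last letter is 'n' (lonlunp → tilonlunpish, nuvsenh → tinuvsenhish) add ti- … -ish around the stem.
The other patterns: stems whose second-to-last letter is 'k' add go- … -uv around the stem; stems whose second-to-last letter is 'p' add -ir.
So nofont → tinofontish.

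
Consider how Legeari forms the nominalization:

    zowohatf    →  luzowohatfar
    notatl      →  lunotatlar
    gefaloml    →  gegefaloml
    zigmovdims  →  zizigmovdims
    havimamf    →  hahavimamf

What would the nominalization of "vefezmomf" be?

notatl and gefaloml both end in -l yet inflect differently (lunotatlar, gegefaloml), so the final letter is not what conditions the rule; the second-to-last letter is.
"vefezmomf" has second-to-last letter 'm'. The stems whose second-to-last letter is 'm' (gefaloml → gegefaloml, zigmovdims → zizigmovdims, havimamf → hahavimamf) repeat the first consonant+vowel as a prefix.
The other pattern: stems whose second-to-last letter is 't' add lu- … -ar around the stem.
So vefezmomf → vevefezmomf.

vevefezmomf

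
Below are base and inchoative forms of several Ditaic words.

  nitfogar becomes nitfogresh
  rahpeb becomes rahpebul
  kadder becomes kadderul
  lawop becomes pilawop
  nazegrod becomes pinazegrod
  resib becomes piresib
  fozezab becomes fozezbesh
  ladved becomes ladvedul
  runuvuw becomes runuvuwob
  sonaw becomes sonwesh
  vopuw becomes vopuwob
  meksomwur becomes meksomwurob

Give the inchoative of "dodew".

dodewul

"dodew" has last vowel 'e'. The stems whose last vowel is 'e' (rahpeb → rahpebul, kadder → kadderul, ladved → ladvedul) add -ul.
The other patterns: stems whose last vowel is 'u' add -ob; stems whose last vowel is 'a' delete the last vowel and add -esh; stems whose last vowel is 'i' or 'o' add the prefix pi-.
So dodew → dodewul.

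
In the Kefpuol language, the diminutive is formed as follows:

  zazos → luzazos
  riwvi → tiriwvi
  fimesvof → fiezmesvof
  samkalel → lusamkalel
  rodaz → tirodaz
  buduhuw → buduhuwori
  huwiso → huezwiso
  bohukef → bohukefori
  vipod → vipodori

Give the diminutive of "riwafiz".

tiriwafiz

"riwafiz" begins with r-. The stems beginning with r- (riwvi → tiriwvi, rodaz → tirodaz) add the prefix ti-.
The other patterns: stems beginning with s- or z- add the prefix lu-; stems beginning with f- or h- insert -ez- after the first vowel; stems beginning with b- or v- add -ori.
So riwafiz → tiriwafiz.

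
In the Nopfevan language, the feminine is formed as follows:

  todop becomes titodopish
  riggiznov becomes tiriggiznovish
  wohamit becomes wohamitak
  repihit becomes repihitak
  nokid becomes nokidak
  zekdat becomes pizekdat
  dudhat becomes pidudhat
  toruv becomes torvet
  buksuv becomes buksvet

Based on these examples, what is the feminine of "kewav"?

"kewav" has last vowel 'a'. The stems whose last vowel is 'a' (zekdat → pizekdat, dudhat → pidudhat) add the prefix pi-.
So kewav → pikewav.

pikewav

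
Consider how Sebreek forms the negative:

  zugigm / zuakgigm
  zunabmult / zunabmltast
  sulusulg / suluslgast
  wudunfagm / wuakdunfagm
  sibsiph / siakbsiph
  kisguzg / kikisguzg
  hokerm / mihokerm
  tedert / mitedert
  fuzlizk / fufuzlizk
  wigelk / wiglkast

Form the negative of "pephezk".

pepephezk

tedert and zunabmult both end in -t yet inflect differently (mitedert, zunabmltast), so the final letter is not what conditions the rule; the second-to-last letter is.
"pephezk" has second-to-last letter 'z'. The stems whose second-to-last letter is 'z' (fuzlizk → fufuzlizk, kisguzg → kikisguzg) repeat the first consonant+vowel as a prefix.
The other patterns: stems whose second-to-last letter is 'r' add the prefix mi-; stems whose second-to-last letter is 'l' delete the last vowel and add -ast; stems whose second-to-last letter is 'g' or 'p' insert -ak- after the first vowel.
So pephezk → pepephezk.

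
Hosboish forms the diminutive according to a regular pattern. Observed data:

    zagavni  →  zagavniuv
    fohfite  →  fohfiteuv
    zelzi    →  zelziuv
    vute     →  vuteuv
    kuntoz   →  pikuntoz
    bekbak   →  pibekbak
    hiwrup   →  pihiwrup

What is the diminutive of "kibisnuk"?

pikibisnuk

"kibisnuk" ends in a consonant. The stems ending in a consonant (kuntoz → pikuntoz, bekbak → pibekbak, hiwrup → pihiwrup) add the prefix pi-.
The other pattern: stems ending in a vowel add -uv.
So kibisnuk → pikibisnuk.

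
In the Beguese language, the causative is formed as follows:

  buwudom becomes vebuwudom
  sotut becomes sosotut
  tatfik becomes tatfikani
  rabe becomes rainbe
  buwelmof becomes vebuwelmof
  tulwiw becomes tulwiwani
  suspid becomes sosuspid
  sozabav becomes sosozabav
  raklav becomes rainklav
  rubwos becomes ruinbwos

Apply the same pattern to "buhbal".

vebuhbal

raklav and sozabav both end in -v yet inflect differently (rainklav, sosozabav), so the final letter is not what conditions the rule; the first letter is.
"buhbal" begins with b-. The stems beginning with b- (buwelmof → vebuwelmof, buwudom → vebuwudom) add the prefix ve-.
So buhbal → vebuhbal.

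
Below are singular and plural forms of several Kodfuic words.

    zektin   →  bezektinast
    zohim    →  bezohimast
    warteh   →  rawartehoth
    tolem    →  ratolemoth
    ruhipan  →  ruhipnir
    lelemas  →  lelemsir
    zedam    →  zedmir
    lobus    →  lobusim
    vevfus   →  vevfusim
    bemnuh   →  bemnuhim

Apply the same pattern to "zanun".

zohim and tolem both end in -m yet inflect differently (bezohimast, ratolemoth), so the final letter is not what conditions the rule; the last vowel is.
"zanun" has last vowel 'u'. The stems whose last vowel is 'u' (lobus → lobusim, vevfus → vevfusim, bemnuh → bemnuhim) add -im.
The other patterns: stems whose last vowel is 'i' add be- … -ast around the stem; stems whose last vowel is 'e' add ra- … -oth around the stem; stems whose last vowel is 'a' delete the last vowel and add -ir.
So zanun → zanunim.

zanunim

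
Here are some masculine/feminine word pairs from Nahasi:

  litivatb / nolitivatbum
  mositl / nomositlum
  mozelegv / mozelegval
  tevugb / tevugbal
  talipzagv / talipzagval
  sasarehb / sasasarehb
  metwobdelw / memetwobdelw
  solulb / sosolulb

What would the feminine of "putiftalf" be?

litivatb and tevugb both end in -b yet inflect differently (nolitivatbum, tevugbal), so the final letter is not what conditions the rule; the second-to-last letter is.
"putiftalf" has second-to-last letter 'l'. The stems whose second-to-last letter is 'l' (metwobdelw → memetwobdelw, solulb → sosolulb) repeat the first consonant+vowel as a prefix.
The other patterns: stems whose second-to-last letter is 't' add no- … -um around the stem; stems whose second-to-last letter is 'g' add -al.
So putiftalf → puputiftalf.

puputiftalf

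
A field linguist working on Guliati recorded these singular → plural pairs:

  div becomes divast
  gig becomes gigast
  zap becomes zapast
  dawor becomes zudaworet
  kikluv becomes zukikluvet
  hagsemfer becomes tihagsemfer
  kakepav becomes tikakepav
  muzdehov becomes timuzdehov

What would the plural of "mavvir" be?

zumavviret

div and kikluv both end in -v yet inflect differently (divast, zukikluvet), so the final letter is not what conditions the rule; the number of vowels is.
"mavvir" has 2 vowels. The stems with 2 vowels (dawor → zudaworet, kikluv → zukikluvet) add zu- … -et around the stem.
So mavvir → zumavviret.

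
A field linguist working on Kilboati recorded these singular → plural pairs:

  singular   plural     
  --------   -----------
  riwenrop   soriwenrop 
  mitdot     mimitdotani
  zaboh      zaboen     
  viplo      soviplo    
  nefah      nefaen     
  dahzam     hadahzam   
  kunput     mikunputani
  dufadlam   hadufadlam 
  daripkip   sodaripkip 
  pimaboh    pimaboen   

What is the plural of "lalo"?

solalo

mitdot and pimaboh both have last vowel 'o' yet inflect differently (mimitdotani, pimaboen), so the last vowel is not what conditions the rule; the final letter is.
"lalo" ends in -o. The one such stem in the data (viplo → soviplo) adds the prefix so-, so the same rule applies.
The other patterns: stems ending in -t add mi- … -ani around the stem; stems ending in -h drop the final letter and add -en; stems ending in -m add the prefix ha-.
So lalo → solalo.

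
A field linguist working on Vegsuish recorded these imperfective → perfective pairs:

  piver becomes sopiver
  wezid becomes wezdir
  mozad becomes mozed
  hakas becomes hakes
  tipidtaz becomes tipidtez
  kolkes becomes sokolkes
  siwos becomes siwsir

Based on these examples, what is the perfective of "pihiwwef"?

sopihiwwef

kolkes and hakas both end in -s yet inflect differently (sokolkes, hakes), so the final letter is not what conditions the rule; the last vowel is.
"pihiwwef" has last vowel 'e'. The stems whose last vowel is 'e' (piver → sopiver, kolkes → sokolkes) add the prefix so-.
So pihiwwef → sopihiwwef.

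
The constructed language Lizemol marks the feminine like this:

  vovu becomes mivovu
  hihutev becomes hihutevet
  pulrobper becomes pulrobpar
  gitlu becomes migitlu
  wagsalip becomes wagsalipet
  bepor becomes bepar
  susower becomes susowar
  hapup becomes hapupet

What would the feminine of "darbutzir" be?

"darbutzir" ends in -r. The stems ending in -r (pulrobper → pulrobpar, bepor → bepar, susower → susowar) change the last vowel to 'a'.
The other patterns: stems ending in -u add the prefix mi-; stems ending in -p or -v add -et.
So darbutzir → darbutzar.

darbutzar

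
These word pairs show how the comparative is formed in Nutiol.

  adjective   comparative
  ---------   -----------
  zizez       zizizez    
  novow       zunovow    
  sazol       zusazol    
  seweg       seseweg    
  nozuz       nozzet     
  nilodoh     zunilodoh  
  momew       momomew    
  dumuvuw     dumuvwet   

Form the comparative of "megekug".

novow and momew both end in -w yet inflect differently (zunovow, momomew), so the final letter is not what conditions the rule; the last vowel is.
"megekug" has last vowel 'u'. The stems whose last vowel is 'u' (nozuz → nozzet, dumuvuw → dumuvwet) delete the last vowel and add -et.
So megekug → megekget.

megekget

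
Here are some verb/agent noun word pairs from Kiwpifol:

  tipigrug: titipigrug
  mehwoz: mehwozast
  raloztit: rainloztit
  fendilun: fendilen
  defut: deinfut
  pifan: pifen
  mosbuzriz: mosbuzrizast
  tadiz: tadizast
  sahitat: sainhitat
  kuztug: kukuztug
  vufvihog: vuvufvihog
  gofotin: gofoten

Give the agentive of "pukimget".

puinkimget

mehwoz and vufvihog both have last vowel 'o' yet inflect differently (mehwozast, vuvufvihog), so the last vowel is not what conditions the rule; the final letter is.
"pukimget" ends in -t. The stems ending in -t (raloztit → rainloztit, defut → deinfut, sahitat → sainhitat) insert -in- after the first vowel.
The other patterns: stems ending in -z add -ast; stems ending in -g repeat the first consonant+vowel as a prefix; stems ending in -n change the last vowel to 'e'.
So pukimget → puinkimget.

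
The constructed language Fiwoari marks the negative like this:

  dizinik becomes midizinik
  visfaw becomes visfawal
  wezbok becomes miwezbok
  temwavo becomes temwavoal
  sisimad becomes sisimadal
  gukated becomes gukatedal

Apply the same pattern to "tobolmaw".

tobolmawal

wezbok and temwavo both have last vowel 'o' yet inflect differently (miwezbok, temwavoal), so the last vowel is not what conditions the rule; the final letter is.
"tobolmaw" ends in -w. The one such stem in the data (visfaw → visfawal) adds -al, so the same rule applies.
So tobolmaw → tobolmawal.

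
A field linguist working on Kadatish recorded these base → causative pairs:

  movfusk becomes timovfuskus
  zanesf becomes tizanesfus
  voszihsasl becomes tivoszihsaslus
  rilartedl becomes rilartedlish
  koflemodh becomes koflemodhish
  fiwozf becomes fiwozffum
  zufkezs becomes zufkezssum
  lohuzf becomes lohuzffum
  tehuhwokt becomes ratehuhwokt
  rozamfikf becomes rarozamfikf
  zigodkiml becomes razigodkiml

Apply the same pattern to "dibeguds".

dibegudsish

voszihsasl and rilartedl both end in -l yet inflect differently (tivoszihsaslus, rilartedlish), so the final letter is not what conditions the rule; the second-to-last letter is.
"dibeguds" has second-to-last letter 'd'. The stems whose second-to-last letter is 'd' (rilartedl → rilartedlish, koflemodh → koflemodhish) add -ish.
So dibeguds → dibegudsish.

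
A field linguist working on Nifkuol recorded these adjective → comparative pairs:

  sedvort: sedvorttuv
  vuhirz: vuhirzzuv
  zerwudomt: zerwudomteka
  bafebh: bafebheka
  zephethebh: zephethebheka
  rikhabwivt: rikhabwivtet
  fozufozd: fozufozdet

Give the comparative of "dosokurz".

"dosokurz" has second-to-last letter 'r'. The stems whose second-to-last letter is 'r' (sedvort → sedvorttuv, vuhirz → vuhirzzuv) double the final consonant and add -uv.
The other patterns: stems whose second-to-last letter is 'b' or 'm' add -eka; stems whose second-to-last letter is 'v' or 'z' add -et.
So dosokurz → dosokurzzuv.

dosokurzzuv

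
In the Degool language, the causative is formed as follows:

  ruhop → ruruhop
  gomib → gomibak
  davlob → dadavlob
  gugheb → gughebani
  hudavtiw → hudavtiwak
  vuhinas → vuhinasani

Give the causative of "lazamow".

gomib and davlob both end in -b yet inflect differently (gomibak, dadavlob), so the final letter is not what conditions the rule; the last vowel is.
"lazamow" has last vowel 'o'. The stems whose last vowel is 'o' (davlob → dadavlob, ruhop → ruruhop) repeat the first consonant+vowel as a prefix.
The other patterns: stems whose last vowel is 'i' add -ak; stems whose last vowel is 'a' or 'e' add -ani.
So lazamow → lalazamow.

lalazamow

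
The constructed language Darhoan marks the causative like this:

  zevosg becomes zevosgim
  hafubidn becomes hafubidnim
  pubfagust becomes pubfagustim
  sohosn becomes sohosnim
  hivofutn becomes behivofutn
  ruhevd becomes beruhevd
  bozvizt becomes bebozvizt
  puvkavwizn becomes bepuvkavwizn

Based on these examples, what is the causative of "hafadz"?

sohosn and hivofutn both end in -n yet inflect differently (sohosnim, behivofutn), so the final letter is not what conditions the rule; the second-to-last letter is.
"hafadz" has second-to-last letter 'd'. The one such stem in the data (hafubidn → hafubidnim) adds -im, so the same rule applies.
So hafadz → hafadzim.

hafadzim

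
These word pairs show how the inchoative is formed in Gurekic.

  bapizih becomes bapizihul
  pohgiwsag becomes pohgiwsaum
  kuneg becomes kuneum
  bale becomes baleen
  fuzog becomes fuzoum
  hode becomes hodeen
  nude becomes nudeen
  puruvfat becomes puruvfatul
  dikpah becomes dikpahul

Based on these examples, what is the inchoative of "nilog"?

kuneg and bale both have last vowel 'e' yet inflect differently (kuneum, baleen), so the last vowel is not what conditions the rule; the final letter is.
"nilog" ends in -g. The stems ending in -g (kuneg → kuneum, fuzog → fuzoum, pohgiwsag → pohgiwsaum) drop the final letter and add -um.
So nilog → niloum.

niloum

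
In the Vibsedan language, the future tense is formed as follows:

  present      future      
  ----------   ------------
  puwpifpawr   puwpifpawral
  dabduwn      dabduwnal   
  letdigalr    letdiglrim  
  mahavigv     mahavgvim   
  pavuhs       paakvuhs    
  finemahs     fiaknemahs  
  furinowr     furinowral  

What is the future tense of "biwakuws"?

"biwakuws" has second-to-last letter 'w'. The stems whose second-to-last letter is 'w' (furinowr → furinowral, dabduwn → dabduwnal, puwpifpawr → puwpifpawral) add -al.
The other patterns: stems whose second-to-last letter is 'h' insert -ak- after the first vowel; stems whose second-to-last letter is 'g' or 'l' delete the last vowel and add -im.
So biwakuws → biwakuwsal.

biwakuwsal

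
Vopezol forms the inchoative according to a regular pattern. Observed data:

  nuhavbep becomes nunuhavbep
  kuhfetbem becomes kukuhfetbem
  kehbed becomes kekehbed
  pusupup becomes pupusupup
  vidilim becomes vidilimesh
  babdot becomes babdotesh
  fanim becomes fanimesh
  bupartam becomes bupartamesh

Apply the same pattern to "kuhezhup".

kuhfetbem and vidilim both end in -m yet inflect differently (kukuhfetbem, vidilimesh), so the final letter is not what conditions the rule; the last vowel is.
"kuhezhup" has last vowel 'u'. The one such stem in the data (pusupup → pupusupup) repeats the first consonant+vowel as a prefix (as do nuhavbep, kuhfetbem), so the same rule applies.
The other pattern: stems whose last vowel is 'a', 'i' or 'o' add -esh.
So kuhezhup → kukuhezhup.

kukuhezhup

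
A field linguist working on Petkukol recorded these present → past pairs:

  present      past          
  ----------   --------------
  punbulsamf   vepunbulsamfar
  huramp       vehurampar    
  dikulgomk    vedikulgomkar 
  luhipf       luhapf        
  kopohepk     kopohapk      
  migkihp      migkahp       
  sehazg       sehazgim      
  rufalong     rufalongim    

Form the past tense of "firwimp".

punbulsamf and luhipf both end in -f yet inflect differently (vepunbulsamfar, luhapf), so the final letter is not what conditions the rule; the second-to-last letter is.
"firwimp" has second-to-last letter 'm'. The stems whose second-to-last letter is 'm' (punbulsamf → vepunbulsamfar, huramp → vehurampar, dikulgomk → vedikulgomkar) add ve- … -ar around the stem.
The other patterns: stems whose second-to-last letter is 'h' or 'p' change the last vowel to 'a'; stems whose second-to-last letter is 'n' or 'z' add -im.
So firwimp → vefirwimpar.

vefirwimpar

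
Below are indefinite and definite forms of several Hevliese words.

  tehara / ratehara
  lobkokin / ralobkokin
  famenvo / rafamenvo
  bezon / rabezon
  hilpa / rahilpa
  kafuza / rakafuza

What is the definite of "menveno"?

Every pair shown (tehara → ratehara, lobkokin → ralobkokin, famenvo → rafamenvo, …) follows the same rule: add the prefix ra-.
So menveno → ramenveno.

ramenveno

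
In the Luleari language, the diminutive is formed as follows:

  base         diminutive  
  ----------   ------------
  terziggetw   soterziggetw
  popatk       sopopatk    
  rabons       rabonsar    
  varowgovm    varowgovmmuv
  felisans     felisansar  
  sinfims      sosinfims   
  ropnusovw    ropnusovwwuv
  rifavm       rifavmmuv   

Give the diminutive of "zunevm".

zunevmmuv

rabons and sinfims both end in -s yet inflect differently (rabonsar, sosinfims), so the final letter is not what conditions the rule; the second-to-last letter is.
"zunevm" has second-to-last letter 'v'. The stems whose second-to-last letter is 'v' (varowgovm → varowgovmmuv, rifavm → rifavmmuv, ropnusovw → ropnusovwwuv) double the final consonant and add -uv.
The other patterns: stems whose second-to-last letter is 'n' add -ar; stems whose second-to-last letter is 'm' or 't' add the prefix so-.
So zunevm → zunevmmuv.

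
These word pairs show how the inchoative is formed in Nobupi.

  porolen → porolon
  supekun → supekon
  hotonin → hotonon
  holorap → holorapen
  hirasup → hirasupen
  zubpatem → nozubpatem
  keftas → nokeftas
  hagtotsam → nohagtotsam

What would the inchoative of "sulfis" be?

nosulfis

supekun and hirasup both have last vowel 'u' yet inflect differently (supekon, hirasupen), so the last vowel is not what conditions the rule; the final letter is.
"sulfis" ends in -s. The one such stem in the data (keftas → nokeftas) adds the prefix no-, so the same rule applies.
So sulfis → nosulfis.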